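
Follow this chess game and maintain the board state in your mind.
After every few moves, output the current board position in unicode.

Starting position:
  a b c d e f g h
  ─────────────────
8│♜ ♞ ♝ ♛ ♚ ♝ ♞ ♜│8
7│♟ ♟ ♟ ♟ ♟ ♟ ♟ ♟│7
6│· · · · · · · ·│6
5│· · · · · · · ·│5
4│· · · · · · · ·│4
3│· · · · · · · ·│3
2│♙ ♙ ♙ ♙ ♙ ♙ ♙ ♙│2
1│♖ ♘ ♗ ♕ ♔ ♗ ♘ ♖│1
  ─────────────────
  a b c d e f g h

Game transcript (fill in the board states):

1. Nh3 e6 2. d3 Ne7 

  a b c d e f g h
  ─────────────────
8│♜ ♞ ♝ ♛ ♚ ♝ · ♜│8
7│♟ ♟ ♟ ♟ ♞ ♟ ♟ ♟│7
6│· · · · ♟ · · ·│6
5│· · · · · · · ·│5
4│· · · · · · · ·│4
3│· · · ♙ · · · ♘│3
2│♙ ♙ ♙ · ♙ ♙ ♙ ♙│2
1│♖ ♘ ♗ ♕ ♔ ♗ · ♖│1
  ─────────────────
  a b c d e f g h

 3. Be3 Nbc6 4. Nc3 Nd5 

  a b c d e f g h
  ─────────────────
8│♜ · ♝ ♛ ♚ ♝ · ♜│8
7│♟ ♟ ♟ ♟ · ♟ ♟ ♟│7
6│· · ♞ · ♟ · · ·│6
5│· · · ♞ · · · ·│5
4│· · · · · · · ·│4
3│· · ♘ ♙ ♗ · · ♘│3
2│♙ ♙ ♙ · ♙ ♙ ♙ ♙│2
1│♖ · · ♕ ♔ ♗ · ♖│1
  ─────────────────
  a b c d e f g h

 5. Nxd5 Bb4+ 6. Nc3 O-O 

  a b c d e f g h
  ─────────────────
8│♜ · ♝ ♛ · ♜ ♚ ·│8
7│♟ ♟ ♟ ♟ · ♟ ♟ ♟│7
6│· · ♞ · ♟ · · ·│6
5│· · · · · · · ·│5
4│· ♝ · · · · · ·│4
3│· · ♘ ♙ ♗ · · ♘│3
2│♙ ♙ ♙ · ♙ ♙ ♙ ♙│2
1│♖ · · ♕ ♔ ♗ · ♖│1
  ─────────────────
  a b c d e f g h

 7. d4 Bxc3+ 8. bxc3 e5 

  a b c d e f g h
  ─────────────────
8│♜ · ♝ ♛ · ♜ ♚ ·│8
7│♟ ♟ ♟ ♟ · ♟ ♟ ♟│7
6│· · ♞ · · · · ·│6
5│· · · · ♟ · · ·│5
4│· · · ♙ · · · ·│4
3│· · ♙ · ♗ · · ♘│3
2│♙ · ♙ · ♙ ♙ ♙ ♙│2
1│♖ · · ♕ ♔ ♗ · ♖│1
  ─────────────────
  a b c d e f g h

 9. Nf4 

  a b c d e f g h
  ─────────────────
8│♜ · ♝ ♛ · ♜ ♚ ·│8
7│♟ ♟ ♟ ♟ · ♟ ♟ ♟│7
6│· · ♞ · · · · ·│6
5│· · · · ♟ · · ·│5
4│· · · ♙ · ♘ · ·│4
3│· · ♙ · ♗ · · ·│3
2│♙ · ♙ · ♙ ♙ ♙ ♙│2
1│♖ · · ♕ ♔ ♗ · ♖│1
  ─────────────────
  a b c d e f g h


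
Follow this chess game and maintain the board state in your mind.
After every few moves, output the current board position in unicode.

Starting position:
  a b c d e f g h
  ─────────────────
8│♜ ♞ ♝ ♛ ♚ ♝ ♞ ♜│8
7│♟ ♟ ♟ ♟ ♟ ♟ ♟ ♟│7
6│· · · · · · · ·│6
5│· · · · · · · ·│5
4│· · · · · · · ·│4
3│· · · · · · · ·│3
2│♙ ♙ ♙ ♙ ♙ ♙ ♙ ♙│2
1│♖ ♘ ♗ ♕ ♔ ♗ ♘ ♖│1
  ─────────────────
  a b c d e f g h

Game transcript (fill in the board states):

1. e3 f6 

  a b c d e f g h
  ─────────────────
8│♜ ♞ ♝ ♛ ♚ ♝ ♞ ♜│8
7│♟ ♟ ♟ ♟ ♟ · ♟ ♟│7
6│· · · · · ♟ · ·│6
5│· · · · · · · ·│5
4│· · · · · · · ·│4
3│· · · · ♙ · · ·│3
2│♙ ♙ ♙ ♙ · ♙ ♙ ♙│2
1│♖ ♘ ♗ ♕ ♔ ♗ ♘ ♖│1
  ─────────────────
  a b c d e f g h

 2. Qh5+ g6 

  a b c d e f g h
  ─────────────────
8│♜ ♞ ♝ ♛ ♚ ♝ ♞ ♜│8
7│♟ ♟ ♟ ♟ ♟ · · ♟│7
6│· · · · · ♟ ♟ ·│6
5│· · · · · · · ♕│5
4│· · · · · · · ·│4
3│· · · · ♙ · · ·│3
2│♙ ♙ ♙ ♙ · ♙ ♙ ♙│2
1│♖ ♘ ♗ · ♔ ♗ ♘ ♖│1
  ─────────────────
  a b c d e f g h

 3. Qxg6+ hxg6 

  a b c d e f g h
  ─────────────────
8│♜ ♞ ♝ ♛ ♚ ♝ ♞ ♜│8
7│♟ ♟ ♟ ♟ ♟ · · ·│7
6│· · · · · ♟ ♟ ·│6
5│· · · · · · · ·│5
4│· · · · · · · ·│4
3│· · · · ♙ · · ·│3
2│♙ ♙ ♙ ♙ · ♙ ♙ ♙│2
1│♖ ♘ ♗ · ♔ ♗ ♘ ♖│1
  ─────────────────
  a b c d e f g h

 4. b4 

  a b c d e f g h
  ─────────────────
8│♜ ♞ ♝ ♛ ♚ ♝ ♞ ♜│8
7│♟ ♟ ♟ ♟ ♟ · · ·│7
6│· · · · · ♟ ♟ ·│6
5│· · · · · · · ·│5
4│· ♙ · · · · · ·│4
3│· · · · ♙ · · ·│3
2│♙ · ♙ ♙ · ♙ ♙ ♙│2
1│♖ ♘ ♗ · ♔ ♗ ♘ ♖│1
  ─────────────────
  a b c d e f g h


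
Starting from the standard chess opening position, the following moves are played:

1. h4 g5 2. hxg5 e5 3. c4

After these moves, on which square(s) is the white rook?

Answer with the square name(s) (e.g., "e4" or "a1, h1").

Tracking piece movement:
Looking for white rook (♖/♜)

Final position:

  a b c d e f g h
  ─────────────────
8│♜ ♞ ♝ ♛ ♚ ♝ ♞ ♜│8
7│♟ ♟ ♟ ♟ · ♟ · ♟│7
6│· · · · · · · ·│6
5│· · · · ♟ · ♙ ·│5
4│· · ♙ · · · · ·│4
3│· · · · · · · ·│3
2│♙ ♙ · ♙ ♙ ♙ ♙ ·│2
1│♖ ♘ ♗ ♕ ♔ ♗ ♘ ♖│1
  ─────────────────
  a b c d e f g h


a1, h1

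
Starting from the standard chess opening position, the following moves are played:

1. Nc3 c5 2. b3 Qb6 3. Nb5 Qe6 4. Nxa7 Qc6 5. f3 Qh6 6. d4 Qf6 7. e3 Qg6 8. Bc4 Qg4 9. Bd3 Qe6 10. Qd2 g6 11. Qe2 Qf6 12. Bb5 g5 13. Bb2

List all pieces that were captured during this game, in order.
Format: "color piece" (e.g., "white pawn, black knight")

Tracking captures:
  Nxa7: captured black pawn

black pawn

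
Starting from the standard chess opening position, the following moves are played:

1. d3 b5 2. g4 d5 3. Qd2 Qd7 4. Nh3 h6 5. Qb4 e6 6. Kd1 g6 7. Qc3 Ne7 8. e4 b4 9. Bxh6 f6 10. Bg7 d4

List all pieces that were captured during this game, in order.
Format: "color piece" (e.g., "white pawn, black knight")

Tracking captures:
  Bxh6: captured black pawn

black pawn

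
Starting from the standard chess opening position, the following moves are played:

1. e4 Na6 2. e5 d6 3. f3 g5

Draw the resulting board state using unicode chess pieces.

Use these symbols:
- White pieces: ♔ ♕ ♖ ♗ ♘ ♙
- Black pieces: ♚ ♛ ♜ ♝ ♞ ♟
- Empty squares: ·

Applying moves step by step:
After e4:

♜ ♞ ♝ ♛ ♚ ♝ ♞ ♜
♟ ♟ ♟ ♟ ♟ ♟ ♟ ♟
· · · · · · · ·
· · · · · · · ·
· · · · ♙ · · ·
· · · · · · · ·
♙ ♙ ♙ ♙ · ♙ ♙ ♙
♖ ♘ ♗ ♕ ♔ ♗ ♘ ♖


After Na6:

♜ · ♝ ♛ ♚ ♝ ♞ ♜
♟ ♟ ♟ ♟ ♟ ♟ ♟ ♟
♞ · · · · · · ·
· · · · · · · ·
· · · · ♙ · · ·
· · · · · · · ·
♙ ♙ ♙ ♙ · ♙ ♙ ♙
♖ ♘ ♗ ♕ ♔ ♗ ♘ ♖


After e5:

♜ · ♝ ♛ ♚ ♝ ♞ ♜
♟ ♟ ♟ ♟ ♟ ♟ ♟ ♟
♞ · · · · · · ·
· · · · ♙ · · ·
· · · · · · · ·
· · · · · · · ·
♙ ♙ ♙ ♙ · ♙ ♙ ♙
♖ ♘ ♗ ♕ ♔ ♗ ♘ ♖


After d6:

♜ · ♝ ♛ ♚ ♝ ♞ ♜
♟ ♟ ♟ · ♟ ♟ ♟ ♟
♞ · · ♟ · · · ·
· · · · ♙ · · ·
· · · · · · · ·
· · · · · · · ·
♙ ♙ ♙ ♙ · ♙ ♙ ♙
♖ ♘ ♗ ♕ ♔ ♗ ♘ ♖


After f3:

♜ · ♝ ♛ ♚ ♝ ♞ ♜
♟ ♟ ♟ · ♟ ♟ ♟ ♟
♞ · · ♟ · · · ·
· · · · ♙ · · ·
· · · · · · · ·
· · · · · ♙ · ·
♙ ♙ ♙ ♙ · · ♙ ♙
♖ ♘ ♗ ♕ ♔ ♗ ♘ ♖


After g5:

♜ · ♝ ♛ ♚ ♝ ♞ ♜
♟ ♟ ♟ · ♟ ♟ · ♟
♞ · · ♟ · · · ·
· · · · ♙ · ♟ ·
· · · · · · · ·
· · · · · ♙ · ·
♙ ♙ ♙ ♙ · · ♙ ♙
♖ ♘ ♗ ♕ ♔ ♗ ♘ ♖



  a b c d e f g h
  ─────────────────
8│♜ · ♝ ♛ ♚ ♝ ♞ ♜│8
7│♟ ♟ ♟ · ♟ ♟ · ♟│7
6│♞ · · ♟ · · · ·│6
5│· · · · ♙ · ♟ ·│5
4│· · · · · · · ·│4
3│· · · · · ♙ · ·│3
2│♙ ♙ ♙ ♙ · · ♙ ♙│2
1│♖ ♘ ♗ ♕ ♔ ♗ ♘ ♖│1
  ─────────────────
  a b c d e f g h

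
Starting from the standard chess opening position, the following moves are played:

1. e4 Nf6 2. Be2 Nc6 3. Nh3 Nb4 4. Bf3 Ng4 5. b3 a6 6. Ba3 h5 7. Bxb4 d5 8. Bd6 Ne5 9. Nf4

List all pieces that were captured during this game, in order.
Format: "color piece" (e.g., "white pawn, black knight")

Tracking captures:
  Bxb4: captured black knight

black knight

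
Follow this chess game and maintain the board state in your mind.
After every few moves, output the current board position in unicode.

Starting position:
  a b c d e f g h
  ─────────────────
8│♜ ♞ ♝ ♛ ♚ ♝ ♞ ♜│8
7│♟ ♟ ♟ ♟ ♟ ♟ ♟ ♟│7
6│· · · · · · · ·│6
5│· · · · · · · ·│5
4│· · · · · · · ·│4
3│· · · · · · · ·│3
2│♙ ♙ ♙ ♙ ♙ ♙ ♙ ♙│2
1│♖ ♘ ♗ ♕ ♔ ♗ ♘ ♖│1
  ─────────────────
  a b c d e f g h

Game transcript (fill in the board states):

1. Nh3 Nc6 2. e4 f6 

  a b c d e f g h
  ─────────────────
8│♜ · ♝ ♛ ♚ ♝ ♞ ♜│8
7│♟ ♟ ♟ ♟ ♟ · ♟ ♟│7
6│· · ♞ · · ♟ · ·│6
5│· · · · · · · ·│5
4│· · · · ♙ · · ·│4
3│· · · · · · · ♘│3
2│♙ ♙ ♙ ♙ · ♙ ♙ ♙│2
1│♖ ♘ ♗ ♕ ♔ ♗ · ♖│1
  ─────────────────
  a b c d e f g h

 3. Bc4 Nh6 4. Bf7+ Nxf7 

  a b c d e f g h
  ─────────────────
8│♜ · ♝ ♛ ♚ ♝ · ♜│8
7│♟ ♟ ♟ ♟ ♟ ♞ ♟ ♟│7
6│· · ♞ · · ♟ · ·│6
5│· · · · · · · ·│5
4│· · · · ♙ · · ·│4
3│· · · · · · · ♘│3
2│♙ ♙ ♙ ♙ · ♙ ♙ ♙│2
1│♖ ♘ ♗ ♕ ♔ · · ♖│1
  ─────────────────
  a b c d e f g h

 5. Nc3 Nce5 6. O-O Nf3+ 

  a b c d e f g h
  ─────────────────
8│♜ · ♝ ♛ ♚ ♝ · ♜│8
7│♟ ♟ ♟ ♟ ♟ ♞ ♟ ♟│7
6│· · · · · ♟ · ·│6
5│· · · · · · · ·│5
4│· · · · ♙ · · ·│4
3│· · ♘ · · ♞ · ♘│3
2│♙ ♙ ♙ ♙ · ♙ ♙ ♙│2
1│♖ · ♗ ♕ · ♖ ♔ ·│1
  ─────────────────
  a b c d e f g h

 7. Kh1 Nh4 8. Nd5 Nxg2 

  a b c d e f g h
  ─────────────────
8│♜ · ♝ ♛ ♚ ♝ · ♜│8
7│♟ ♟ ♟ ♟ ♟ ♞ ♟ ♟│7
6│· · · · · ♟ · ·│6
5│· · · ♘ · · · ·│5
4│· · · · ♙ · · ·│4
3│· · · · · · · ♘│3
2│♙ ♙ ♙ ♙ · ♙ ♞ ♙│2
1│♖ · ♗ ♕ · ♖ · ♔│1
  ─────────────────
  a b c d e f g h

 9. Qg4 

  a b c d e f g h
  ─────────────────
8│♜ · ♝ ♛ ♚ ♝ · ♜│8
7│♟ ♟ ♟ ♟ ♟ ♞ ♟ ♟│7
6│· · · · · ♟ · ·│6
5│· · · ♘ · · · ·│5
4│· · · · ♙ · ♕ ·│4
3│· · · · · · · ♘│3
2│♙ ♙ ♙ ♙ · ♙ ♞ ♙│2
1│♖ · ♗ · · ♖ · ♔│1
  ─────────────────
  a b c d e f g h


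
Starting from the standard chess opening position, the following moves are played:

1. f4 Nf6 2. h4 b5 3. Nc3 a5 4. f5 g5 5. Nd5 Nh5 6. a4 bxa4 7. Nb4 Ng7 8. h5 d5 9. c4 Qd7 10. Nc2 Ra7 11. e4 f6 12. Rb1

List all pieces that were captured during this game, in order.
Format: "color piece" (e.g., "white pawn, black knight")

Tracking captures:
  bxa4: captured white pawn

white pawn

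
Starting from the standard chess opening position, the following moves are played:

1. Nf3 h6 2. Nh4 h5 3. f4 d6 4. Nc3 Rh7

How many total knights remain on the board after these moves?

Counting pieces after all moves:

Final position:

  a b c d e f g h
  ─────────────────
8│♜ ♞ ♝ ♛ ♚ ♝ ♞ ·│8
7│♟ ♟ ♟ · ♟ ♟ ♟ ♜│7
6│· · · ♟ · · · ·│6
5│· · · · · · · ♟│5
4│· · · · · ♙ · ♘│4
3│· · ♘ · · · · ·│3
2│♙ ♙ ♙ ♙ ♙ · ♙ ♙│2
1│♖ · ♗ ♕ ♔ ♗ · ♖│1
  ─────────────────
  a b c d e f g h


4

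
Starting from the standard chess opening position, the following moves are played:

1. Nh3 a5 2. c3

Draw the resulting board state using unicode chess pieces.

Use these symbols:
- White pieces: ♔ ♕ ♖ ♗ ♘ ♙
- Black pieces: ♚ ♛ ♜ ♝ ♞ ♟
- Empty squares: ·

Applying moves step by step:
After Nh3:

♜ ♞ ♝ ♛ ♚ ♝ ♞ ♜
♟ ♟ ♟ ♟ ♟ ♟ ♟ ♟
· · · · · · · ·
· · · · · · · ·
· · · · · · · ·
· · · · · · · ♘
♙ ♙ ♙ ♙ ♙ ♙ ♙ ♙
♖ ♘ ♗ ♕ ♔ ♗ · ♖


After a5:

♜ ♞ ♝ ♛ ♚ ♝ ♞ ♜
· ♟ ♟ ♟ ♟ ♟ ♟ ♟
· · · · · · · ·
♟ · · · · · · ·
· · · · · · · ·
· · · · · · · ♘
♙ ♙ ♙ ♙ ♙ ♙ ♙ ♙
♖ ♘ ♗ ♕ ♔ ♗ · ♖


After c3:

♜ ♞ ♝ ♛ ♚ ♝ ♞ ♜
· ♟ ♟ ♟ ♟ ♟ ♟ ♟
· · · · · · · ·
♟ · · · · · · ·
· · · · · · · ·
· · ♙ · · · · ♘
♙ ♙ · ♙ ♙ ♙ ♙ ♙
♖ ♘ ♗ ♕ ♔ ♗ · ♖



  a b c d e f g h
  ─────────────────
8│♜ ♞ ♝ ♛ ♚ ♝ ♞ ♜│8
7│· ♟ ♟ ♟ ♟ ♟ ♟ ♟│7
6│· · · · · · · ·│6
5│♟ · · · · · · ·│5
4│· · · · · · · ·│4
3│· · ♙ · · · · ♘│3
2│♙ ♙ · ♙ ♙ ♙ ♙ ♙│2
1│♖ ♘ ♗ ♕ ♔ ♗ · ♖│1
  ─────────────────
  a b c d e f g h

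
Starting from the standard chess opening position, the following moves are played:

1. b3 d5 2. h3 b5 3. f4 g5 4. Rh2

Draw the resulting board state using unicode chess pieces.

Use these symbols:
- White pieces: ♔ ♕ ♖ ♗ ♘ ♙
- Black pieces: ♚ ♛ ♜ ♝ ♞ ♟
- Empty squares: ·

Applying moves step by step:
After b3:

♜ ♞ ♝ ♛ ♚ ♝ ♞ ♜
♟ ♟ ♟ ♟ ♟ ♟ ♟ ♟
· · · · · · · ·
· · · · · · · ·
· · · · · · · ·
· ♙ · · · · · ·
♙ · ♙ ♙ ♙ ♙ ♙ ♙
♖ ♘ ♗ ♕ ♔ ♗ ♘ ♖


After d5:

♜ ♞ ♝ ♛ ♚ ♝ ♞ ♜
♟ ♟ ♟ · ♟ ♟ ♟ ♟
· · · · · · · ·
· · · ♟ · · · ·
· · · · · · · ·
· ♙ · · · · · ·
♙ · ♙ ♙ ♙ ♙ ♙ ♙
♖ ♘ ♗ ♕ ♔ ♗ ♘ ♖


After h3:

♜ ♞ ♝ ♛ ♚ ♝ ♞ ♜
♟ ♟ ♟ · ♟ ♟ ♟ ♟
· · · · · · · ·
· · · ♟ · · · ·
· · · · · · · ·
· ♙ · · · · · ♙
♙ · ♙ ♙ ♙ ♙ ♙ ·
♖ ♘ ♗ ♕ ♔ ♗ ♘ ♖


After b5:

♜ ♞ ♝ ♛ ♚ ♝ ♞ ♜
♟ · ♟ · ♟ ♟ ♟ ♟
· · · · · · · ·
· ♟ · ♟ · · · ·
· · · · · · · ·
· ♙ · · · · · ♙
♙ · ♙ ♙ ♙ ♙ ♙ ·
♖ ♘ ♗ ♕ ♔ ♗ ♘ ♖


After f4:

♜ ♞ ♝ ♛ ♚ ♝ ♞ ♜
♟ · ♟ · ♟ ♟ ♟ ♟
· · · · · · · ·
· ♟ · ♟ · · · ·
· · · · · ♙ · ·
· ♙ · · · · · ♙
♙ · ♙ ♙ ♙ · ♙ ·
♖ ♘ ♗ ♕ ♔ ♗ ♘ ♖


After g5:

♜ ♞ ♝ ♛ ♚ ♝ ♞ ♜
♟ · ♟ · ♟ ♟ · ♟
· · · · · · · ·
· ♟ · ♟ · · ♟ ·
· · · · · ♙ · ·
· ♙ · · · · · ♙
♙ · ♙ ♙ ♙ · ♙ ·
♖ ♘ ♗ ♕ ♔ ♗ ♘ ♖


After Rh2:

♜ ♞ ♝ ♛ ♚ ♝ ♞ ♜
♟ · ♟ · ♟ ♟ · ♟
· · · · · · · ·
· ♟ · ♟ · · ♟ ·
· · · · · ♙ · ·
· ♙ · · · · · ♙
♙ · ♙ ♙ ♙ · ♙ ♖
♖ ♘ ♗ ♕ ♔ ♗ ♘ ·



  a b c d e f g h
  ─────────────────
8│♜ ♞ ♝ ♛ ♚ ♝ ♞ ♜│8
7│♟ · ♟ · ♟ ♟ · ♟│7
6│· · · · · · · ·│6
5│· ♟ · ♟ · · ♟ ·│5
4│· · · · · ♙ · ·│4
3│· ♙ · · · · · ♙│3
2│♙ · ♙ ♙ ♙ · ♙ ♖│2
1│♖ ♘ ♗ ♕ ♔ ♗ ♘ ·│1
  ─────────────────
  a b c d e f g h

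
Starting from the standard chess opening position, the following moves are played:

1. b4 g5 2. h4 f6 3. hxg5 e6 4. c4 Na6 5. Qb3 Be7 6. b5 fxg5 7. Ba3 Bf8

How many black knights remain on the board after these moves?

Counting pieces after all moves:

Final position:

  a b c d e f g h
  ─────────────────
8│♜ · ♝ ♛ ♚ ♝ ♞ ♜│8
7│♟ ♟ ♟ ♟ · · · ♟│7
6│♞ · · · ♟ · · ·│6
5│· ♙ · · · · ♟ ·│5
4│· · ♙ · · · · ·│4
3│♗ ♕ · · · · · ·│3
2│♙ · · ♙ ♙ ♙ ♙ ·│2
1│♖ ♘ · · ♔ ♗ ♘ ♖│1
  ─────────────────
  a b c d e f g h


2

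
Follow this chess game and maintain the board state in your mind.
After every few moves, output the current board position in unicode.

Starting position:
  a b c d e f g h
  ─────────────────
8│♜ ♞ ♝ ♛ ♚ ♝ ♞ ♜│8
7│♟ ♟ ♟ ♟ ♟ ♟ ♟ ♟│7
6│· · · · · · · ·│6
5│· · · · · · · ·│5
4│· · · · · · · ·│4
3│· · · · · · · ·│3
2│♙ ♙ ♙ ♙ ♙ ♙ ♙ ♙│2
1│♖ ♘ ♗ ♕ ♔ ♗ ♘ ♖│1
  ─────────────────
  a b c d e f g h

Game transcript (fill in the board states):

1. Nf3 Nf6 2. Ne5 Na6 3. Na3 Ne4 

  a b c d e f g h
  ─────────────────
8│♜ · ♝ ♛ ♚ ♝ · ♜│8
7│♟ ♟ ♟ ♟ ♟ ♟ ♟ ♟│7
6│♞ · · · · · · ·│6
5│· · · · ♘ · · ·│5
4│· · · · ♞ · · ·│4
3│♘ · · · · · · ·│3
2│♙ ♙ ♙ ♙ ♙ ♙ ♙ ♙│2
1│♖ · ♗ ♕ ♔ ♗ · ♖│1
  ─────────────────
  a b c d e f g h

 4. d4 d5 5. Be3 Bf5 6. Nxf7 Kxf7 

  a b c d e f g h
  ─────────────────
8│♜ · · ♛ · ♝ · ♜│8
7│♟ ♟ ♟ · ♟ ♚ ♟ ♟│7
6│♞ · · · · · · ·│6
5│· · · ♟ · ♝ · ·│5
4│· · · ♙ ♞ · · ·│4
3│♘ · · · ♗ · · ·│3
2│♙ ♙ ♙ · ♙ ♙ ♙ ♙│2
1│♖ · · ♕ ♔ ♗ · ♖│1
  ─────────────────
  a b c d e f g h

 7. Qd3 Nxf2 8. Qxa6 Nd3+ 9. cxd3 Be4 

  a b c d e f g h
  ─────────────────
8│♜ · · ♛ · ♝ · ♜│8
7│♟ ♟ ♟ · ♟ ♚ ♟ ♟│7
6│♕ · · · · · · ·│6
5│· · · ♟ · · · ·│5
4│· · · ♙ ♝ · · ·│4
3│♘ · · ♙ ♗ · · ·│3
2│♙ ♙ · · ♙ · ♙ ♙│2
1│♖ · · · ♔ ♗ · ♖│1
  ─────────────────
  a b c d e f g h

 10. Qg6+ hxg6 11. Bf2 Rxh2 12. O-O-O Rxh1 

  a b c d e f g h
  ─────────────────
8│♜ · · ♛ · ♝ · ·│8
7│♟ ♟ ♟ · ♟ ♚ ♟ ·│7
6│· · · · · · ♟ ·│6
5│· · · ♟ · · · ·│5
4│· · · ♙ ♝ · · ·│4
3│♘ · · ♙ · · · ·│3
2│♙ ♙ · · ♙ ♗ ♙ ·│2
1│· · ♔ ♖ · ♗ · ♜│1
  ─────────────────
  a b c d e f g h

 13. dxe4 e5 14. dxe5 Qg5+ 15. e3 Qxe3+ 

  a b c d e f g h
  ─────────────────
8│♜ · · · · ♝ · ·│8
7│♟ ♟ ♟ · · ♚ ♟ ·│7
6│· · · · · · ♟ ·│6
5│· · · ♟ ♙ · · ·│5
4│· · · · ♙ · · ·│4
3│♘ · · · ♛ · · ·│3
2│♙ ♙ · · · ♗ ♙ ·│2
1│· · ♔ ♖ · ♗ · ♜│1
  ─────────────────
  a b c d e f g h



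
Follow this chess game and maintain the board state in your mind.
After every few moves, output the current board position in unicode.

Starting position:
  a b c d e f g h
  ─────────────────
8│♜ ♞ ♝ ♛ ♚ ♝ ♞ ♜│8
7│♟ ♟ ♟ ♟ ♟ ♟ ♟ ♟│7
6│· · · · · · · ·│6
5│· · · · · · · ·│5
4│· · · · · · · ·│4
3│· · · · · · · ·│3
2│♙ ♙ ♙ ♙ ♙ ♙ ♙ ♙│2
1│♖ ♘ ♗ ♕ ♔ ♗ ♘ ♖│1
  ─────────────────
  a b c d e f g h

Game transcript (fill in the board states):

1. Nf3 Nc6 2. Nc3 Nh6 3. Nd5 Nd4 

  a b c d e f g h
  ─────────────────
8│♜ · ♝ ♛ ♚ ♝ · ♜│8
7│♟ ♟ ♟ ♟ ♟ ♟ ♟ ♟│7
6│· · · · · · · ♞│6
5│· · · ♘ · · · ·│5
4│· · · ♞ · · · ·│4
3│· · · · · ♘ · ·│3
2│♙ ♙ ♙ ♙ ♙ ♙ ♙ ♙│2
1│♖ · ♗ ♕ ♔ ♗ · ♖│1
  ─────────────────
  a b c d e f g h

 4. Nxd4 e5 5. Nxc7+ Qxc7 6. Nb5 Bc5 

  a b c d e f g h
  ─────────────────
8│♜ · ♝ · ♚ · · ♜│8
7│♟ ♟ ♛ ♟ · ♟ ♟ ♟│7
6│· · · · · · · ♞│6
5│· ♘ ♝ · ♟ · · ·│5
4│· · · · · · · ·│4
3│· · · · · · · ·│3
2│♙ ♙ ♙ ♙ ♙ ♙ ♙ ♙│2
1│♖ · ♗ ♕ ♔ ♗ · ♖│1
  ─────────────────
  a b c d e f g h

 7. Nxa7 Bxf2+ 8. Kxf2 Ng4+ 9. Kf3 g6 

  a b c d e f g h
  ─────────────────
8│♜ · ♝ · ♚ · · ♜│8
7│♘ ♟ ♛ ♟ · ♟ · ♟│7
6│· · · · · · ♟ ·│6
5│· · · · ♟ · · ·│5
4│· · · · · · ♞ ·│4
3│· · · · · ♔ · ·│3
2│♙ ♙ ♙ ♙ ♙ · ♙ ♙│2
1│♖ · ♗ ♕ · ♗ · ♖│1
  ─────────────────
  a b c d e f g h

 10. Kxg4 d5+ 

  a b c d e f g h
  ─────────────────
8│♜ · ♝ · ♚ · · ♜│8
7│♘ ♟ ♛ · · ♟ · ♟│7
6│· · · · · · ♟ ·│6
5│· · · ♟ ♟ · · ·│5
4│· · · · · · ♔ ·│4
3│· · · · · · · ·│3
2│♙ ♙ ♙ ♙ ♙ · ♙ ♙│2
1│♖ · ♗ ♕ · ♗ · ♖│1
  ─────────────────
  a b c d e f g h


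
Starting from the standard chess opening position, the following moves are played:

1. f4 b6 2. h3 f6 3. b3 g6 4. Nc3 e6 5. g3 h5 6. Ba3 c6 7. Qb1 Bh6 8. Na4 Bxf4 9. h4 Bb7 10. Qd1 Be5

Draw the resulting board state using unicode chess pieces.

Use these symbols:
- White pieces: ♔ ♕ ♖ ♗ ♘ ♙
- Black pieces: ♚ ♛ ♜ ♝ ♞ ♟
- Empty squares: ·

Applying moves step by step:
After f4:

♜ ♞ ♝ ♛ ♚ ♝ ♞ ♜
♟ ♟ ♟ ♟ ♟ ♟ ♟ ♟
· · · · · · · ·
· · · · · · · ·
· · · · · ♙ · ·
· · · · · · · ·
♙ ♙ ♙ ♙ ♙ · ♙ ♙
♖ ♘ ♗ ♕ ♔ ♗ ♘ ♖


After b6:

♜ ♞ ♝ ♛ ♚ ♝ ♞ ♜
♟ · ♟ ♟ ♟ ♟ ♟ ♟
· ♟ · · · · · ·
· · · · · · · ·
· · · · · ♙ · ·
· · · · · · · ·
♙ ♙ ♙ ♙ ♙ · ♙ ♙
♖ ♘ ♗ ♕ ♔ ♗ ♘ ♖


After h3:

♜ ♞ ♝ ♛ ♚ ♝ ♞ ♜
♟ · ♟ ♟ ♟ ♟ ♟ ♟
· ♟ · · · · · ·
· · · · · · · ·
· · · · · ♙ · ·
· · · · · · · ♙
♙ ♙ ♙ ♙ ♙ · ♙ ·
♖ ♘ ♗ ♕ ♔ ♗ ♘ ♖


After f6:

♜ ♞ ♝ ♛ ♚ ♝ ♞ ♜
♟ · ♟ ♟ ♟ · ♟ ♟
· ♟ · · · ♟ · ·
· · · · · · · ·
· · · · · ♙ · ·
· · · · · · · ♙
♙ ♙ ♙ ♙ ♙ · ♙ ·
♖ ♘ ♗ ♕ ♔ ♗ ♘ ♖


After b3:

♜ ♞ ♝ ♛ ♚ ♝ ♞ ♜
♟ · ♟ ♟ ♟ · ♟ ♟
· ♟ · · · ♟ · ·
· · · · · · · ·
· · · · · ♙ · ·
· ♙ · · · · · ♙
♙ · ♙ ♙ ♙ · ♙ ·
♖ ♘ ♗ ♕ ♔ ♗ ♘ ♖


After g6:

♜ ♞ ♝ ♛ ♚ ♝ ♞ ♜
♟ · ♟ ♟ ♟ · · ♟
· ♟ · · · ♟ ♟ ·
· · · · · · · ·
· · · · · ♙ · ·
· ♙ · · · · · ♙
♙ · ♙ ♙ ♙ · ♙ ·
♖ ♘ ♗ ♕ ♔ ♗ ♘ ♖


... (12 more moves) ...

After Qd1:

♜ ♞ · ♛ ♚ · ♞ ♜
♟ ♝ · ♟ · · · ·
· ♟ ♟ · ♟ ♟ ♟ ·
· · · · · · · ♟
♘ · · · · ♝ · ♙
♗ ♙ · · · · ♙ ·
♙ · ♙ ♙ ♙ · · ·
♖ · · ♕ ♔ ♗ ♘ ♖


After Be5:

♜ ♞ · ♛ ♚ · ♞ ♜
♟ ♝ · ♟ · · · ·
· ♟ ♟ · ♟ ♟ ♟ ·
· · · · ♝ · · ♟
♘ · · · · · · ♙
♗ ♙ · · · · ♙ ·
♙ · ♙ ♙ ♙ · · ·
♖ · · ♕ ♔ ♗ ♘ ♖



  a b c d e f g h
  ─────────────────
8│♜ ♞ · ♛ ♚ · ♞ ♜│8
7│♟ ♝ · ♟ · · · ·│7
6│· ♟ ♟ · ♟ ♟ ♟ ·│6
5│· · · · ♝ · · ♟│5
4│♘ · · · · · · ♙│4
3│♗ ♙ · · · · ♙ ·│3
2│♙ · ♙ ♙ ♙ · · ·│2
1│♖ · · ♕ ♔ ♗ ♘ ♖│1
  ─────────────────
  a b c d e f g h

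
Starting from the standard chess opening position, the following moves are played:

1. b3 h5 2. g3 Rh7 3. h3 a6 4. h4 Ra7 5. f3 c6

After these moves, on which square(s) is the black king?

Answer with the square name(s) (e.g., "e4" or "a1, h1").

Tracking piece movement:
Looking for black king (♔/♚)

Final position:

  a b c d e f g h
  ─────────────────
8│· ♞ ♝ ♛ ♚ ♝ ♞ ·│8
7│♜ ♟ · ♟ ♟ ♟ ♟ ♜│7
6│♟ · ♟ · · · · ·│6
5│· · · · · · · ♟│5
4│· · · · · · · ♙│4
3│· ♙ · · · ♙ ♙ ·│3
2│♙ · ♙ ♙ ♙ · · ·│2
1│♖ ♘ ♗ ♕ ♔ ♗ ♘ ♖│1
  ─────────────────
  a b c d e f g h


e8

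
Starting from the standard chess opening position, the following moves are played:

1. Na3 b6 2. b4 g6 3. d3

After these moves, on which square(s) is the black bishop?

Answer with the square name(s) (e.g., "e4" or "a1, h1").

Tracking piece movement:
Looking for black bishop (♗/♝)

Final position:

  a b c d e f g h
  ─────────────────
8│♜ ♞ ♝ ♛ ♚ ♝ ♞ ♜│8
7│♟ · ♟ ♟ ♟ ♟ · ♟│7
6│· ♟ · · · · ♟ ·│6
5│· · · · · · · ·│5
4│· ♙ · · · · · ·│4
3│♘ · · ♙ · · · ·│3
2│♙ · ♙ · ♙ ♙ ♙ ♙│2
1│♖ · ♗ ♕ ♔ ♗ ♘ ♖│1
  ─────────────────
  a b c d e f g h


c8, f8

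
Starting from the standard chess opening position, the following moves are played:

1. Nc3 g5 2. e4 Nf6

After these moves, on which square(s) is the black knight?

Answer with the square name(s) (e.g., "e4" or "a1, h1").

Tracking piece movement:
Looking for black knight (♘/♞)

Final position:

  a b c d e f g h
  ─────────────────
8│♜ ♞ ♝ ♛ ♚ ♝ · ♜│8
7│♟ ♟ ♟ ♟ ♟ ♟ · ♟│7
6│· · · · · ♞ · ·│6
5│· · · · · · ♟ ·│5
4│· · · · ♙ · · ·│4
3│· · ♘ · · · · ·│3
2│♙ ♙ ♙ ♙ · ♙ ♙ ♙│2
1│♖ · ♗ ♕ ♔ ♗ ♘ ♖│1
  ─────────────────
  a b c d e f g h


b8, f6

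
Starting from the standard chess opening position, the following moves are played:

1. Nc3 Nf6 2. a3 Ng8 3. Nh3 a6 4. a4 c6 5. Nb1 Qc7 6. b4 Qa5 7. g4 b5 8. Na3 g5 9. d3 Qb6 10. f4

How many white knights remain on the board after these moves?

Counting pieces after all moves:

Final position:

  a b c d e f g h
  ─────────────────
8│♜ ♞ ♝ · ♚ ♝ ♞ ♜│8
7│· · · ♟ ♟ ♟ · ♟│7
6│♟ ♛ ♟ · · · · ·│6
5│· ♟ · · · · ♟ ·│5
4│♙ ♙ · · · ♙ ♙ ·│4
3│♘ · · ♙ · · · ♘│3
2│· · ♙ · ♙ · · ♙│2
1│♖ · ♗ ♕ ♔ ♗ · ♖│1
  ─────────────────
  a b c d e f g h


2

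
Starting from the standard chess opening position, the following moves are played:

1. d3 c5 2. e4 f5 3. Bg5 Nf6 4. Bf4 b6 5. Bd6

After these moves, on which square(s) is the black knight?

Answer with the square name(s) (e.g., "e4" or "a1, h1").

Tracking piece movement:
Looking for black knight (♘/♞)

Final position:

  a b c d e f g h
  ─────────────────
8│♜ ♞ ♝ ♛ ♚ ♝ · ♜│8
7│♟ · · ♟ ♟ · ♟ ♟│7
6│· ♟ · ♗ · ♞ · ·│6
5│· · ♟ · · ♟ · ·│5
4│· · · · ♙ · · ·│4
3│· · · ♙ · · · ·│3
2│♙ ♙ ♙ · · ♙ ♙ ♙│2
1│♖ ♘ · ♕ ♔ ♗ ♘ ♖│1
  ─────────────────
  a b c d e f g h


b8, f6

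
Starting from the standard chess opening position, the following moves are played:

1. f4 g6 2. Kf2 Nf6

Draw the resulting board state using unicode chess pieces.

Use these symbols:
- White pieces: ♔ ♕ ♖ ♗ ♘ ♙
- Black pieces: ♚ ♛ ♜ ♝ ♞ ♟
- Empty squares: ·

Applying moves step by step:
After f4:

♜ ♞ ♝ ♛ ♚ ♝ ♞ ♜
♟ ♟ ♟ ♟ ♟ ♟ ♟ ♟
· · · · · · · ·
· · · · · · · ·
· · · · · ♙ · ·
· · · · · · · ·
♙ ♙ ♙ ♙ ♙ · ♙ ♙
♖ ♘ ♗ ♕ ♔ ♗ ♘ ♖


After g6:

♜ ♞ ♝ ♛ ♚ ♝ ♞ ♜
♟ ♟ ♟ ♟ ♟ ♟ · ♟
· · · · · · ♟ ·
· · · · · · · ·
· · · · · ♙ · ·
· · · · · · · ·
♙ ♙ ♙ ♙ ♙ · ♙ ♙
♖ ♘ ♗ ♕ ♔ ♗ ♘ ♖


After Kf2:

♜ ♞ ♝ ♛ ♚ ♝ ♞ ♜
♟ ♟ ♟ ♟ ♟ ♟ · ♟
· · · · · · ♟ ·
· · · · · · · ·
· · · · · ♙ · ·
· · · · · · · ·
♙ ♙ ♙ ♙ ♙ ♔ ♙ ♙
♖ ♘ ♗ ♕ · ♗ ♘ ♖


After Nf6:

♜ ♞ ♝ ♛ ♚ ♝ · ♜
♟ ♟ ♟ ♟ ♟ ♟ · ♟
· · · · · ♞ ♟ ·
· · · · · · · ·
· · · · · ♙ · ·
· · · · · · · ·
♙ ♙ ♙ ♙ ♙ ♔ ♙ ♙
♖ ♘ ♗ ♕ · ♗ ♘ ♖



  a b c d e f g h
  ─────────────────
8│♜ ♞ ♝ ♛ ♚ ♝ · ♜│8
7│♟ ♟ ♟ ♟ ♟ ♟ · ♟│7
6│· · · · · ♞ ♟ ·│6
5│· · · · · · · ·│5
4│· · · · · ♙ · ·│4
3│· · · · · · · ·│3
2│♙ ♙ ♙ ♙ ♙ ♔ ♙ ♙│2
1│♖ ♘ ♗ ♕ · ♗ ♘ ♖│1
  ─────────────────
  a b c d e f g h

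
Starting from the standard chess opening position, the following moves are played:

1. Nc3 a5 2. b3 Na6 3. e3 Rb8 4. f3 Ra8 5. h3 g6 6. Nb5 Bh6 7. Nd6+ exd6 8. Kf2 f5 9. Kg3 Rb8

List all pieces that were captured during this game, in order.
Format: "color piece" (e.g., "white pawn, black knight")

Tracking captures:
  exd6: captured white knight

white knight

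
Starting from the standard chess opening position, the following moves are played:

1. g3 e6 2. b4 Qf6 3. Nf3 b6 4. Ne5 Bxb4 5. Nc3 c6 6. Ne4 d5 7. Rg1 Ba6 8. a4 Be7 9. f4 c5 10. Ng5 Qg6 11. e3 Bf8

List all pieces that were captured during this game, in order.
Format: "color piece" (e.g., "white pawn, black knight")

Tracking captures:
  Bxb4: captured white pawn

white pawn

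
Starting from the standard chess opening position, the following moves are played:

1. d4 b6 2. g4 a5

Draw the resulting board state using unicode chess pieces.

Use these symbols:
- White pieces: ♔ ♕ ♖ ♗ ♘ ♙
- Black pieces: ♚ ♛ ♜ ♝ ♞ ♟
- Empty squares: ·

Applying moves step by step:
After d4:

♜ ♞ ♝ ♛ ♚ ♝ ♞ ♜
♟ ♟ ♟ ♟ ♟ ♟ ♟ ♟
· · · · · · · ·
· · · · · · · ·
· · · ♙ · · · ·
· · · · · · · ·
♙ ♙ ♙ · ♙ ♙ ♙ ♙
♖ ♘ ♗ ♕ ♔ ♗ ♘ ♖


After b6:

♜ ♞ ♝ ♛ ♚ ♝ ♞ ♜
♟ · ♟ ♟ ♟ ♟ ♟ ♟
· ♟ · · · · · ·
· · · · · · · ·
· · · ♙ · · · ·
· · · · · · · ·
♙ ♙ ♙ · ♙ ♙ ♙ ♙
♖ ♘ ♗ ♕ ♔ ♗ ♘ ♖


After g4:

♜ ♞ ♝ ♛ ♚ ♝ ♞ ♜
♟ · ♟ ♟ ♟ ♟ ♟ ♟
· ♟ · · · · · ·
· · · · · · · ·
· · · ♙ · · ♙ ·
· · · · · · · ·
♙ ♙ ♙ · ♙ ♙ · ♙
♖ ♘ ♗ ♕ ♔ ♗ ♘ ♖


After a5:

♜ ♞ ♝ ♛ ♚ ♝ ♞ ♜
· · ♟ ♟ ♟ ♟ ♟ ♟
· ♟ · · · · · ·
♟ · · · · · · ·
· · · ♙ · · ♙ ·
· · · · · · · ·
♙ ♙ ♙ · ♙ ♙ · ♙
♖ ♘ ♗ ♕ ♔ ♗ ♘ ♖



  a b c d e f g h
  ─────────────────
8│♜ ♞ ♝ ♛ ♚ ♝ ♞ ♜│8
7│· · ♟ ♟ ♟ ♟ ♟ ♟│7
6│· ♟ · · · · · ·│6
5│♟ · · · · · · ·│5
4│· · · ♙ · · ♙ ·│4
3│· · · · · · · ·│3
2│♙ ♙ ♙ · ♙ ♙ · ♙│2
1│♖ ♘ ♗ ♕ ♔ ♗ ♘ ♖│1
  ─────────────────
  a b c d e f g h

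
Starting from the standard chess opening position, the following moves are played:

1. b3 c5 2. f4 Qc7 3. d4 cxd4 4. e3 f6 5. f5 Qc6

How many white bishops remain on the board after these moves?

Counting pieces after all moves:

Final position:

  a b c d e f g h
  ─────────────────
8│♜ ♞ ♝ · ♚ ♝ ♞ ♜│8
7│♟ ♟ · ♟ ♟ · ♟ ♟│7
6│· · ♛ · · ♟ · ·│6
5│· · · · · ♙ · ·│5
4│· · · ♟ · · · ·│4
3│· ♙ · · ♙ · · ·│3
2│♙ · ♙ · · · ♙ ♙│2
1│♖ ♘ ♗ ♕ ♔ ♗ ♘ ♖│1
  ─────────────────
  a b c d e f g h


2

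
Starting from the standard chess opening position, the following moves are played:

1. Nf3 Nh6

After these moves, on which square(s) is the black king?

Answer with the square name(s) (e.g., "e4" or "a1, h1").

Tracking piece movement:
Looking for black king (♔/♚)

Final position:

  a b c d e f g h
  ─────────────────
8│♜ ♞ ♝ ♛ ♚ ♝ · ♜│8
7│♟ ♟ ♟ ♟ ♟ ♟ ♟ ♟│7
6│· · · · · · · ♞│6
5│· · · · · · · ·│5
4│· · · · · · · ·│4
3│· · · · · ♘ · ·│3
2│♙ ♙ ♙ ♙ ♙ ♙ ♙ ♙│2
1│♖ ♘ ♗ ♕ ♔ ♗ · ♖│1
  ─────────────────
  a b c d e f g h


e8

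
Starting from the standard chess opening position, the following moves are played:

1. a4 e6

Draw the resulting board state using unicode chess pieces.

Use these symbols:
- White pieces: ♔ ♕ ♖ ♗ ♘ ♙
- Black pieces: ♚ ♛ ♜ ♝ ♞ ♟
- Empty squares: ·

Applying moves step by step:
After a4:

♜ ♞ ♝ ♛ ♚ ♝ ♞ ♜
♟ ♟ ♟ ♟ ♟ ♟ ♟ ♟
· · · · · · · ·
· · · · · · · ·
♙ · · · · · · ·
· · · · · · · ·
· ♙ ♙ ♙ ♙ ♙ ♙ ♙
♖ ♘ ♗ ♕ ♔ ♗ ♘ ♖


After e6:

♜ ♞ ♝ ♛ ♚ ♝ ♞ ♜
♟ ♟ ♟ ♟ · ♟ ♟ ♟
· · · · ♟ · · ·
· · · · · · · ·
♙ · · · · · · ·
· · · · · · · ·
· ♙ ♙ ♙ ♙ ♙ ♙ ♙
♖ ♘ ♗ ♕ ♔ ♗ ♘ ♖



  a b c d e f g h
  ─────────────────
8│♜ ♞ ♝ ♛ ♚ ♝ ♞ ♜│8
7│♟ ♟ ♟ ♟ · ♟ ♟ ♟│7
6│· · · · ♟ · · ·│6
5│· · · · · · · ·│5
4│♙ · · · · · · ·│4
3│· · · · · · · ·│3
2│· ♙ ♙ ♙ ♙ ♙ ♙ ♙│2
1│♖ ♘ ♗ ♕ ♔ ♗ ♘ ♖│1
  ─────────────────
  a b c d e f g h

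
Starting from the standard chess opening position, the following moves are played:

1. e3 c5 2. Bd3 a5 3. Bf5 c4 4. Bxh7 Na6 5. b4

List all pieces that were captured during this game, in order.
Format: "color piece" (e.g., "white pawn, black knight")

Tracking captures:
  Bxh7: captured black pawn

black pawn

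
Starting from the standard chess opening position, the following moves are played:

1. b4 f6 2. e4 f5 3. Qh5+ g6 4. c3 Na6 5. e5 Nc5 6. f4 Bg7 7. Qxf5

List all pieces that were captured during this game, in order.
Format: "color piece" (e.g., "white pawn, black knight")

Tracking captures:
  Qxf5: captured black pawn

black pawn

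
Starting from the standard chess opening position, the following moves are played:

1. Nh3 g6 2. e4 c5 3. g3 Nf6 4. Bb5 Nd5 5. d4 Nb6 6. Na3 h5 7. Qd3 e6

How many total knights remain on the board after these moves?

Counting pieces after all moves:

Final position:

  a b c d e f g h
  ─────────────────
8│♜ ♞ ♝ ♛ ♚ ♝ · ♜│8
7│♟ ♟ · ♟ · ♟ · ·│7
6│· ♞ · · ♟ · ♟ ·│6
5│· ♗ ♟ · · · · ♟│5
4│· · · ♙ ♙ · · ·│4
3│♘ · · ♕ · · ♙ ♘│3
2│♙ ♙ ♙ · · ♙ · ♙│2
1│♖ · ♗ · ♔ · · ♖│1
  ─────────────────
  a b c d e f g h


4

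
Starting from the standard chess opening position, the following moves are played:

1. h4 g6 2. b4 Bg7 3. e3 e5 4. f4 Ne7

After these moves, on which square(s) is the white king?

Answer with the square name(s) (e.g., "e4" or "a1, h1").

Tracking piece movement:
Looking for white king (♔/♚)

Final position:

  a b c d e f g h
  ─────────────────
8│♜ ♞ ♝ ♛ ♚ · · ♜│8
7│♟ ♟ ♟ ♟ ♞ ♟ ♝ ♟│7
6│· · · · · · ♟ ·│6
5│· · · · ♟ · · ·│5
4│· ♙ · · · ♙ · ♙│4
3│· · · · ♙ · · ·│3
2│♙ · ♙ ♙ · · ♙ ·│2
1│♖ ♘ ♗ ♕ ♔ ♗ ♘ ♖│1
  ─────────────────
  a b c d e f g h


e1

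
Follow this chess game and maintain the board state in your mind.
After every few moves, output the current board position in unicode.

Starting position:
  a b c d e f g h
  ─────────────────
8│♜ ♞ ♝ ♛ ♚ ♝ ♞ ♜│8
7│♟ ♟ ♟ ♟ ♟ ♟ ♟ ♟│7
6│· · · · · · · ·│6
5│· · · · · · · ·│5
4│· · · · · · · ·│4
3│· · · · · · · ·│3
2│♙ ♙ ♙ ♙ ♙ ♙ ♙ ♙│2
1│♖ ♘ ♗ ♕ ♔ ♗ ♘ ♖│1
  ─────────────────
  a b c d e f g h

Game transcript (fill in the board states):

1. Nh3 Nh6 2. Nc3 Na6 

  a b c d e f g h
  ─────────────────
8│♜ · ♝ ♛ ♚ ♝ · ♜│8
7│♟ ♟ ♟ ♟ ♟ ♟ ♟ ♟│7
6│♞ · · · · · · ♞│6
5│· · · · · · · ·│5
4│· · · · · · · ·│4
3│· · ♘ · · · · ♘│3
2│♙ ♙ ♙ ♙ ♙ ♙ ♙ ♙│2
1│♖ · ♗ ♕ ♔ ♗ · ♖│1
  ─────────────────
  a b c d e f g h

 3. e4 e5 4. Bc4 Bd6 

  a b c d e f g h
  ─────────────────
8│♜ · ♝ ♛ ♚ · · ♜│8
7│♟ ♟ ♟ ♟ · ♟ ♟ ♟│7
6│♞ · · ♝ · · · ♞│6
5│· · · · ♟ · · ·│5
4│· · ♗ · ♙ · · ·│4
3│· · ♘ · · · · ♘│3
2│♙ ♙ ♙ ♙ · ♙ ♙ ♙│2
1│♖ · ♗ ♕ ♔ · · ♖│1
  ─────────────────
  a b c d e f g h

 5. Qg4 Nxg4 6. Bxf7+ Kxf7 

  a b c d e f g h
  ─────────────────
8│♜ · ♝ ♛ · · · ♜│8
7│♟ ♟ ♟ ♟ · ♚ ♟ ♟│7
6│♞ · · ♝ · · · ·│6
5│· · · · ♟ · · ·│5
4│· · · · ♙ · ♞ ·│4
3│· · ♘ · · · · ♘│3
2│♙ ♙ ♙ ♙ · ♙ ♙ ♙│2
1│♖ · ♗ · ♔ · · ♖│1
  ─────────────────
  a b c d e f g h

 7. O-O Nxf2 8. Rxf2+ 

  a b c d e f g h
  ─────────────────
8│♜ · ♝ ♛ · · · ♜│8
7│♟ ♟ ♟ ♟ · ♚ ♟ ♟│7
6│♞ · · ♝ · · · ·│6
5│· · · · ♟ · · ·│5
4│· · · · ♙ · · ·│4
3│· · ♘ · · · · ♘│3
2│♙ ♙ ♙ ♙ · ♖ ♙ ♙│2
1│♖ · ♗ · · · ♔ ·│1
  ─────────────────
  a b c d e f g h
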